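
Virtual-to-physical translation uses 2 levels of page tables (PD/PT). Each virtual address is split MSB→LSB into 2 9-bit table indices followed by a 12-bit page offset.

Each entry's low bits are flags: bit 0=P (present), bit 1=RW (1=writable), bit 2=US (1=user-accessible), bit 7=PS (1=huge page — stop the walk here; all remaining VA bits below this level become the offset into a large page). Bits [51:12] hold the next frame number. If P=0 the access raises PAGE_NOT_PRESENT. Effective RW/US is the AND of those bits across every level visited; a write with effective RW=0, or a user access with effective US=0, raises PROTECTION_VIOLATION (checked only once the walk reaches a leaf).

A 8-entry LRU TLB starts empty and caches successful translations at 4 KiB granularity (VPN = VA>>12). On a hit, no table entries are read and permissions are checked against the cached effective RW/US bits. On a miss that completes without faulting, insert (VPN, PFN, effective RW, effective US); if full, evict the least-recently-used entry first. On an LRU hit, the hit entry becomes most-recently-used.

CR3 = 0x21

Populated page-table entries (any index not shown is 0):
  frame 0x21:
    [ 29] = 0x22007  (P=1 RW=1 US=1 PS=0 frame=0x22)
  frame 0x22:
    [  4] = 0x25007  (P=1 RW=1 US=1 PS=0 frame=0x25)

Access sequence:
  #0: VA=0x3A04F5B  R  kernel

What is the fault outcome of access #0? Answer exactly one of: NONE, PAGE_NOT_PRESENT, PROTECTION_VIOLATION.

Per-access translation:
#0 VA=0x3A04F5B (r,kernel):
  L0: frame=0x21 idx=29 entry=0x22007 [P=1 RW=1 US=1 PS=0]
  L1: frame=0x22 idx=4 entry=0x25007 [P=1 RW=1 US=1 PS=0]
  ⇒ phys 0x25F5B  [2 reads]

Access #0 fault: NONE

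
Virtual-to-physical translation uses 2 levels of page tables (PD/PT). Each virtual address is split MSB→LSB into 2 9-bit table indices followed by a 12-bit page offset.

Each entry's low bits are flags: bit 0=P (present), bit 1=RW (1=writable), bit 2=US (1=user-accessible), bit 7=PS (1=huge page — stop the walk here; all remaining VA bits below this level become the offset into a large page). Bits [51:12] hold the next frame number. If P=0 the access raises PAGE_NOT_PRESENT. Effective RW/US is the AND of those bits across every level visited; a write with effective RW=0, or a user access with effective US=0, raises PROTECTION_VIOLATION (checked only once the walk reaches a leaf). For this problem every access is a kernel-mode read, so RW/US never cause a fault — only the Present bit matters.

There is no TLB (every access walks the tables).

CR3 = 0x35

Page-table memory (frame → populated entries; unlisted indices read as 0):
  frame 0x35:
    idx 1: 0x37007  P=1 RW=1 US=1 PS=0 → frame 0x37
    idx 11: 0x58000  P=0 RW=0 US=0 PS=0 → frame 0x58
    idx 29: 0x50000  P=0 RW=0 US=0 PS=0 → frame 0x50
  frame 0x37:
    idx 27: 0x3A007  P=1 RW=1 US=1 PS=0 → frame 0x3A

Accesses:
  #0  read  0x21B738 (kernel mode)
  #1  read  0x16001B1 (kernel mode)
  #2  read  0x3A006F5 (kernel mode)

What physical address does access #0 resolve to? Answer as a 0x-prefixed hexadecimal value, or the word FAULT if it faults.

Per-access translation:
#0 VA=0x21B738 (r,kernel):
  L0: frame=0x35 idx=1 entry=0x37007 [P=1 RW=1 US=1 PS=0]
  L1: frame=0x37 idx=27 entry=0x3A007 [P=1 RW=1 US=1 PS=0]
  ✓ 0x3A738  — 2 lookups
#1 VA=0x16001B1 (r,kernel):
  L0: frame=0x35 idx=11 entry=0x58000 [P=0 RW=0 US=0 PS=0]
  ⇒ fault: PAGE_NOT_PRESENT  — 1 lookups
#2 VA=0x3A006F5 (r,kernel):
  L0: frame=0x35 idx=29 entry=0x50000 [P=0 RW=0 US=0 PS=0]
  ⇒ fault: PAGE_NOT_PRESENT  — 1 lookups

Access #0 PA: 0x3A738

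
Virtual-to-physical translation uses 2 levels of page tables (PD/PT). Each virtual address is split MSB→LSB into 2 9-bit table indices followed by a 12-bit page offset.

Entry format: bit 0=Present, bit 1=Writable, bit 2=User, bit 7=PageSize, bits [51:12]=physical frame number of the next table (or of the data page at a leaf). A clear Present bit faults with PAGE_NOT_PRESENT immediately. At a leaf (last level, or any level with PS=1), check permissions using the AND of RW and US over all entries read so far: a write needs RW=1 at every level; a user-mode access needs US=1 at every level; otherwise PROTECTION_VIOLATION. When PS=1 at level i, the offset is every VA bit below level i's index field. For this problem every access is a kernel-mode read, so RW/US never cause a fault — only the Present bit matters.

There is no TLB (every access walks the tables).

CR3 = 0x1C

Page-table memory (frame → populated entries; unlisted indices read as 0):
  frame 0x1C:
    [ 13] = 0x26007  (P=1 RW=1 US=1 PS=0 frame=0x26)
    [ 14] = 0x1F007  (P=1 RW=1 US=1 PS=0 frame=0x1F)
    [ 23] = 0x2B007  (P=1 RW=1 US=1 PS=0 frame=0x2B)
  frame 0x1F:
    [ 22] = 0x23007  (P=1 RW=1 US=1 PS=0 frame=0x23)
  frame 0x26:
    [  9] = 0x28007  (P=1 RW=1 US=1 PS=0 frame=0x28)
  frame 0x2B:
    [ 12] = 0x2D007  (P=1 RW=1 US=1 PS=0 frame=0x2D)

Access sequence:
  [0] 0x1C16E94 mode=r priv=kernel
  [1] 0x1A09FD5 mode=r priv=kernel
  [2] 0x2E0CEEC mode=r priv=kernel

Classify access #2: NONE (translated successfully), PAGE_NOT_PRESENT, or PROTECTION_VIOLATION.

Per-access translation:
#0 VA=0x1C16E94 (r,kernel):
  L0 @0x1C[14] → 0x1F007  P=1,RW=1,US=1,PS=0
  L1 @0x1F[22] → 0x23007  P=1,RW=1,US=1,PS=0
  ✓ 0x23E94  — 2 lookups
#1 VA=0x1A09FD5 (r,kernel):
  L0 @0x1C[13] → 0x26007  P=1,RW=1,US=1,PS=0
  L1 @0x26[9] → 0x28007  P=1,RW=1,US=1,PS=0
  ✓ 0x28FD5  — 2 lookups
#2 VA=0x2E0CEEC (r,kernel):
  L0 @0x1C[23] → 0x2B007  P=1,RW=1,US=1,PS=0
  L1 @0x2B[12] → 0x2D007  P=1,RW=1,US=1,PS=0
  ✓ 0x2DEEC  — 2 lookups

Access #2 fault: NONE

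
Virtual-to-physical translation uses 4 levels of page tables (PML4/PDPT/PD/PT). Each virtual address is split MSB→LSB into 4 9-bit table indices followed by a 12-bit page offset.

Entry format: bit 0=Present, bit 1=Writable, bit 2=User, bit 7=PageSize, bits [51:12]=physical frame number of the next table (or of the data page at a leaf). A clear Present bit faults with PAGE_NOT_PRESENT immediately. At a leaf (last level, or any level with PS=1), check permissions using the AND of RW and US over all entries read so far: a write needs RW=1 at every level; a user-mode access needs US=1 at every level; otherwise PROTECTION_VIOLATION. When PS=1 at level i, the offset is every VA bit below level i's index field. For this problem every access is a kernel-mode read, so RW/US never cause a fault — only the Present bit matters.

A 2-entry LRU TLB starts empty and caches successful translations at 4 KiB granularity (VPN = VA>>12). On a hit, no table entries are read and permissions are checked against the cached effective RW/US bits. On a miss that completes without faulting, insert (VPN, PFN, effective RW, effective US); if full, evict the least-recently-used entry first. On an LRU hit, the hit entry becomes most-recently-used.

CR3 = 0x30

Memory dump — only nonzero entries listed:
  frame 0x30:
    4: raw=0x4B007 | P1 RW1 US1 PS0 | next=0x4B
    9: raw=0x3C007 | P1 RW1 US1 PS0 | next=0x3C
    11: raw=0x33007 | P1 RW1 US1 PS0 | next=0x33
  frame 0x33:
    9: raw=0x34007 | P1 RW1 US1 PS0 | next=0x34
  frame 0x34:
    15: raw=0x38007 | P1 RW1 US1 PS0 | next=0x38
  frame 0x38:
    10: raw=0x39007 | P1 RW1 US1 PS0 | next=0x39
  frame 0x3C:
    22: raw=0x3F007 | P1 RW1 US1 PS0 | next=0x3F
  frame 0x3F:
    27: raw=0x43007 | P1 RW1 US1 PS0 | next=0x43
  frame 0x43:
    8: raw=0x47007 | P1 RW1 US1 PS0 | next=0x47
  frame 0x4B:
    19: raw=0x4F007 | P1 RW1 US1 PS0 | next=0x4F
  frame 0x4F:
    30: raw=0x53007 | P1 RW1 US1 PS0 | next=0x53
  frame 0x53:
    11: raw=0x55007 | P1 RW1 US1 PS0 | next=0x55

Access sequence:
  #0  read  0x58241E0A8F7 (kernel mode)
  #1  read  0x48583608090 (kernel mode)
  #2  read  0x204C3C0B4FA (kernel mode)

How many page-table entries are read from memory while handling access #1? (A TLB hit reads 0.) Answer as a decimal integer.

Per-access translation:
#0 VA=0x58241E0A8F7 (r,kernel):
  L0 @0x30[11] → 0x33007  P=1,RW=1,US=1,PS=0
  L1 @0x33[9] → 0x34007  P=1,RW=1,US=1,PS=0
  L2 @0x34[15] → 0x38007  P=1,RW=1,US=1,PS=0
  L3 @0x38[10] → 0x39007  P=1,RW=1,US=1,PS=0
  ✓ 0x398F7  — 4 lookups
#1 VA=0x48583608090 (r,kernel):
  L0 @0x30[9] → 0x3C007  P=1,RW=1,US=1,PS=0
  L1 @0x3C[22] → 0x3F007  P=1,RW=1,US=1,PS=0
  L2 @0x3F[27] → 0x43007  P=1,RW=1,US=1,PS=0
  L3 @0x43[8] → 0x47007  P=1,RW=1,US=1,PS=0
  ✓ 0x47090  — 4 lookups
#2 VA=0x204C3C0B4FA (r,kernel):
  L0 @0x30[4] → 0x4B007  P=1,RW=1,US=1,PS=0
  L1 @0x4B[19] → 0x4F007  P=1,RW=1,US=1,PS=0
  L2 @0x4F[30] → 0x53007  P=1,RW=1,US=1,PS=0
  L3 @0x53[11] → 0x55007  P=1,RW=1,US=1,PS=0
  ✓ 0x554FA  — 4 lookups

Entries read for #1: 4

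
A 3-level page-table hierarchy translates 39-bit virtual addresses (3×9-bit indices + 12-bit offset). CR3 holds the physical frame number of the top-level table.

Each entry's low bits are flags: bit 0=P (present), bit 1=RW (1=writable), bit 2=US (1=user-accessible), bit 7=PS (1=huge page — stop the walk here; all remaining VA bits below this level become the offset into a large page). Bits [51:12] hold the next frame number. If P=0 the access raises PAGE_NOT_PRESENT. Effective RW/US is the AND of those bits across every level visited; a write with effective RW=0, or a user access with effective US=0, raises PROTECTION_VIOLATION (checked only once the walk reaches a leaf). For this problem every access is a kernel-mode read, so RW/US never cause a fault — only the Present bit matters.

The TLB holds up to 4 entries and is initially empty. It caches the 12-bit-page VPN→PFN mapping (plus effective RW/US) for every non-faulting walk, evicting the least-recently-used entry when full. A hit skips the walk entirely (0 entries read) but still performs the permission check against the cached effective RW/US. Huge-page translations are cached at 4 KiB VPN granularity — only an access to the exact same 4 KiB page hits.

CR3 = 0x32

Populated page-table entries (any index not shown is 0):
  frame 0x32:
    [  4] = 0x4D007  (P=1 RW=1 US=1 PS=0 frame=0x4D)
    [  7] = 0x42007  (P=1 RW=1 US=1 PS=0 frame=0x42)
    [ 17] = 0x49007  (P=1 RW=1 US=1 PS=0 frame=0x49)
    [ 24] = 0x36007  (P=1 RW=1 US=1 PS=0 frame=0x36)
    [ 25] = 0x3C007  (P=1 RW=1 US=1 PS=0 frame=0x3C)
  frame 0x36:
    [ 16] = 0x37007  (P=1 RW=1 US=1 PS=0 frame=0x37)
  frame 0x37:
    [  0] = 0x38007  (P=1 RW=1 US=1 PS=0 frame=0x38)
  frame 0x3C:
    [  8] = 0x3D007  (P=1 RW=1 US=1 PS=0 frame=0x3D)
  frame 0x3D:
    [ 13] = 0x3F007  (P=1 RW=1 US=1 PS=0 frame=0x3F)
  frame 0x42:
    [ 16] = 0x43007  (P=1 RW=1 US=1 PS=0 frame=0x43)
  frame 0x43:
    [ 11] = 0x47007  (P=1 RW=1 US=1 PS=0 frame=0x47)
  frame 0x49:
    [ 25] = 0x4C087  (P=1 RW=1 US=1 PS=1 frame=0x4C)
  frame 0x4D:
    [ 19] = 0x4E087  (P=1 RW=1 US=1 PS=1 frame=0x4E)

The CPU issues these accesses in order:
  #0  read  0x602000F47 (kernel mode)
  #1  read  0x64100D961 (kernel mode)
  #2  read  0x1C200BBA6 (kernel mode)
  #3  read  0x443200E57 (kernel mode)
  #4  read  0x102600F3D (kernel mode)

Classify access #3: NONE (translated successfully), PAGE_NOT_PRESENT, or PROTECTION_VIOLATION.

Trace:
#0 VA=0x602000F47 (r,kernel):
  L0 @0x32[24] → 0x36007  P=1,RW=1,US=1,PS=0
  L1 @0x36[16] → 0x37007  P=1,RW=1,US=1,PS=0
  L2 @0x37[0] → 0x38007  P=1,RW=1,US=1,PS=0
  ⇒ phys 0x38F47  [3 reads]
#1 VA=0x64100D961 (r,kernel):
  L0 @0x32[25] → 0x3C007  P=1,RW=1,US=1,PS=0
  L1 @0x3C[8] → 0x3D007  P=1,RW=1,US=1,PS=0
  L2 @0x3D[13] → 0x3F007  P=1,RW=1,US=1,PS=0
  ⇒ phys 0x3F961  [3 reads]
#2 VA=0x1C200BBA6 (r,kernel):
  L0 @0x32[7] → 0x42007  P=1,RW=1,US=1,PS=0
  L1 @0x42[16] → 0x43007  P=1,RW=1,US=1,PS=0
  L2 @0x43[11] → 0x47007  P=1,RW=1,US=1,PS=0
  ⇒ phys 0x47BA6  [3 reads]
#3 VA=0x443200E57 (r,kernel):
  L0 @0x32[17] → 0x49007  P=1,RW=1,US=1,PS=0
  L1 @0x49[25] → 0x4C087  P=1,RW=1,US=1,PS=1
  ⇒ phys 0x4CE57 (huge @L1)  [2 reads]
#4 VA=0x102600F3D (r,kernel):
  L0 @0x32[4] → 0x4D007  P=1,RW=1,US=1,PS=0
  L1 @0x4D[19] → 0x4E087  P=1,RW=1,US=1,PS=1
  ⇒ phys 0x4EF3D (huge @L1)  [2 reads]

Access #3 fault: NONE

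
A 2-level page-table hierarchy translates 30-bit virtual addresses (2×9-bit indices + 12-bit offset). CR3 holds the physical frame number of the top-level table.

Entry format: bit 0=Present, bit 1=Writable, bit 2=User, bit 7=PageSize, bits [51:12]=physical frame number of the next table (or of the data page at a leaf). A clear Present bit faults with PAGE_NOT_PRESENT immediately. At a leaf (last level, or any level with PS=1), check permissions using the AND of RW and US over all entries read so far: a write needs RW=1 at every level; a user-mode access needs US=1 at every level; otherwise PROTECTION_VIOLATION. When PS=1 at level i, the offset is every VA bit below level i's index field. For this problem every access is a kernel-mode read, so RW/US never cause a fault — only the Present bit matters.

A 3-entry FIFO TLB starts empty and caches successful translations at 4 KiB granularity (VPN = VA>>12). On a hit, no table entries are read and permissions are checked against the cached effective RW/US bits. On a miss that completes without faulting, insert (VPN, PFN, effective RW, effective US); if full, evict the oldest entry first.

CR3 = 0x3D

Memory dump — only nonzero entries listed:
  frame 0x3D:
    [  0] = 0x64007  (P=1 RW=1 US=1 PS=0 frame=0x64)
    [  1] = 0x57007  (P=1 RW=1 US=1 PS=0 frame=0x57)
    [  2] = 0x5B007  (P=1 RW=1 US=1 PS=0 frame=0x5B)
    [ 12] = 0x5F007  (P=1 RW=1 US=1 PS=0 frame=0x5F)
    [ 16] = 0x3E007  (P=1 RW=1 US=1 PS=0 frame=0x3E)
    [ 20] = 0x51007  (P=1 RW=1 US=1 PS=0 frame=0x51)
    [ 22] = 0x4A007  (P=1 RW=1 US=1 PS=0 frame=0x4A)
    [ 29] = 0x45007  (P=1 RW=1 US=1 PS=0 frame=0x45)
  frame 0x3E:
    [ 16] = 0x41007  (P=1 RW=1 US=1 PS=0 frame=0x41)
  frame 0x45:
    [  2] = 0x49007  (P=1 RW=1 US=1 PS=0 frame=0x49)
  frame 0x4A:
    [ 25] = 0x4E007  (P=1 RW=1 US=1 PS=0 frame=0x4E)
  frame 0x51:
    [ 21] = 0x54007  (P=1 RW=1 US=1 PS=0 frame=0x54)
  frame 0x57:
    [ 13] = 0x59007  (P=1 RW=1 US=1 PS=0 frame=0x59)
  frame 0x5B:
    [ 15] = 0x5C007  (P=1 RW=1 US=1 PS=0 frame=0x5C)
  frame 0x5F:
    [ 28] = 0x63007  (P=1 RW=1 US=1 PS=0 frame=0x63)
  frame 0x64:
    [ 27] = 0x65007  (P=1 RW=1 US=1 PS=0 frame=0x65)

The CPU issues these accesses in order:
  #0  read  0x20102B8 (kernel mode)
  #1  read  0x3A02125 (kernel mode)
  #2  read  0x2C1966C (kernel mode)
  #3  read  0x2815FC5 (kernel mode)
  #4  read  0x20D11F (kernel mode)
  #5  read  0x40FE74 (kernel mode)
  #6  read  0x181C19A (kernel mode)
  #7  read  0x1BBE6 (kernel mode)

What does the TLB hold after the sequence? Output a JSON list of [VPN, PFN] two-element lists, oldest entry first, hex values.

Trace:
#0 VA=0x20102B8 (r,kernel):
  [0] read 0x3D idx=16: raw=0x3E007 flags P=1 W=1 U=1 S=0
  [1] read 0x3E idx=16: raw=0x41007 flags P=1 W=1 U=1 S=0
  ⇒ phys 0x412B8  [2 reads]
#1 VA=0x3A02125 (r,kernel):
  [0] read 0x3D idx=29: raw=0x45007 flags P=1 W=1 U=1 S=0
  [1] read 0x45 idx=2: raw=0x49007 flags P=1 W=1 U=1 S=0
  ⇒ phys 0x49125  [2 reads]
#2 VA=0x2C1966C (r,kernel):
  [0] read 0x3D idx=22: raw=0x4A007 flags P=1 W=1 U=1 S=0
  [1] read 0x4A idx=25: raw=0x4E007 flags P=1 W=1 U=1 S=0
  ⇒ phys 0x4E66C  [2 reads]
#3 VA=0x2815FC5 (r,kernel):
  [0] read 0x3D idx=20: raw=0x51007 flags P=1 W=1 U=1 S=0
  [1] read 0x51 idx=21: raw=0x54007 flags P=1 W=1 U=1 S=0
  ⇒ phys 0x54FC5  [2 reads]
#4 VA=0x20D11F (r,kernel):
  [0] read 0x3D idx=1: raw=0x57007 flags P=1 W=1 U=1 S=0
  [1] read 0x57 idx=13: raw=0x59007 flags P=1 W=1 U=1 S=0
  ⇒ phys 0x5911F  [2 reads]
#5 VA=0x40FE74 (r,kernel):
  [0] read 0x3D idx=2: raw=0x5B007 flags P=1 W=1 U=1 S=0
  [1] read 0x5B idx=15: raw=0x5C007 flags P=1 W=1 U=1 S=0
  ⇒ phys 0x5CE74  [2 reads]
#6 VA=0x181C19A (r,kernel):
  [0] read 0x3D idx=12: raw=0x5F007 flags P=1 W=1 U=1 S=0
  [1] read 0x5F idx=28: raw=0x63007 flags P=1 W=1 U=1 S=0
  ⇒ phys 0x6319A  [2 reads]
#7 VA=0x1BBE6 (r,kernel):
  [0] read 0x3D idx=0: raw=0x64007 flags P=1 W=1 U=1 S=0
  [1] read 0x64 idx=27: raw=0x65007 flags P=1 W=1 U=1 S=0
  ⇒ phys 0x65BE6  [2 reads]

TLB: [["0x40F", "0x5C"], ["0x181C", "0x63"], ["0x1B", "0x65"]]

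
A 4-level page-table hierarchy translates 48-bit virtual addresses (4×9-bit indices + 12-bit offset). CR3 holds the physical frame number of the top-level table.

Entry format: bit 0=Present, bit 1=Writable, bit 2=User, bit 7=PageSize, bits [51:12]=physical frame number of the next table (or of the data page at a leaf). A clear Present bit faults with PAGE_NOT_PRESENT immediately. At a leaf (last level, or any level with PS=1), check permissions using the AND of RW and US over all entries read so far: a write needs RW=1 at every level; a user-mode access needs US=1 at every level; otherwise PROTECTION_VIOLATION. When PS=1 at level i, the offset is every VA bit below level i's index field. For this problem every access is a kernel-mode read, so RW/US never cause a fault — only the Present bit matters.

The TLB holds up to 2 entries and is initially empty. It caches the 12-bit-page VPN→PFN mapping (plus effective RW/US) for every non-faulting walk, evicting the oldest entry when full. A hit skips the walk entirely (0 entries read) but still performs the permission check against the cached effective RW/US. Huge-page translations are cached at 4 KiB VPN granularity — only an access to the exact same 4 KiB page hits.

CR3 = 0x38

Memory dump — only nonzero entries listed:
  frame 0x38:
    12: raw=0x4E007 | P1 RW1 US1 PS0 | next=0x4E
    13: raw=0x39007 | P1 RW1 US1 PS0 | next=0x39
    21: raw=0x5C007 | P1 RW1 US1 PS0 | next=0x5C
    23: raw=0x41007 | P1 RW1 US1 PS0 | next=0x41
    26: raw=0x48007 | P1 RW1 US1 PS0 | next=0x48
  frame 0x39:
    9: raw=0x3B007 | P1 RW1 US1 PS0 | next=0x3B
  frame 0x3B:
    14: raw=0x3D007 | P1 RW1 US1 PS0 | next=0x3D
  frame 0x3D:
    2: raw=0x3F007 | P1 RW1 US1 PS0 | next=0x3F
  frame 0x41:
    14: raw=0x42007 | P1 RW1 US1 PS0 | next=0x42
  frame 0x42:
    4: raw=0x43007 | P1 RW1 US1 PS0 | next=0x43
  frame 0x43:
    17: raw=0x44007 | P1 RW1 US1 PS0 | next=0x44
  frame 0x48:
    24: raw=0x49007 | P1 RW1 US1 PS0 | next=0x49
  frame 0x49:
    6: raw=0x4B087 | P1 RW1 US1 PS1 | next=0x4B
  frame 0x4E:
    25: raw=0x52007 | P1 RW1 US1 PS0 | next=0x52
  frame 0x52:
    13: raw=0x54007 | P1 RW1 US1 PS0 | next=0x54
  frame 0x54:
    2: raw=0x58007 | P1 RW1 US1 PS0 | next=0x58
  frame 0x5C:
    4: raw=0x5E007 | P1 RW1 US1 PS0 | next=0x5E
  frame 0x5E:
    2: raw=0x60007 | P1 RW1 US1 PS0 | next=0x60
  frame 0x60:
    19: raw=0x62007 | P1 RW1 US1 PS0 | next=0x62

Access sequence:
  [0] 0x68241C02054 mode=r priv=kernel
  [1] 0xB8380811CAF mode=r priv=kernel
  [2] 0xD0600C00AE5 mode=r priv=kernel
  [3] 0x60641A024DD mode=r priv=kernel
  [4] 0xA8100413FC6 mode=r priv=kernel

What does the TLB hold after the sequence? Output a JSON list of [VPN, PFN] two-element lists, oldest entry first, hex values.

Walk each access:
#0 VA=0x68241C02054 (r,kernel):
  L0 @0x38[13] → 0x39007  P=1,RW=1,US=1,PS=0
  L1 @0x39[9] → 0x3B007  P=1,RW=1,US=1,PS=0
  L2 @0x3B[14] → 0x3D007  P=1,RW=1,US=1,PS=0
  L3 @0x3D[2] → 0x3F007  P=1,RW=1,US=1,PS=0
  ✓ 0x3F054  — 4 lookups
#1 VA=0xB8380811CAF (r,kernel):
  L0 @0x38[23] → 0x41007  P=1,RW=1,US=1,PS=0
  L1 @0x41[14] → 0x42007  P=1,RW=1,US=1,PS=0
  L2 @0x42[4] → 0x43007  P=1,RW=1,US=1,PS=0
  L3 @0x43[17] → 0x44007  P=1,RW=1,US=1,PS=0
  ✓ 0x44CAF  — 4 lookups
#2 VA=0xD0600C00AE5 (r,kernel):
  L0 @0x38[26] → 0x48007  P=1,RW=1,US=1,PS=0
  L1 @0x48[24] → 0x49007  P=1,RW=1,US=1,PS=0
  L2 @0x49[6] → 0x4B087  P=1,RW=1,US=1,PS=1
  ✓ 0x4BAE5 (huge @L2)  — 3 lookups
#3 VA=0x60641A024DD (r,kernel):
  L0 @0x38[12] → 0x4E007  P=1,RW=1,US=1,PS=0
  L1 @0x4E[25] → 0x52007  P=1,RW=1,US=1,PS=0
  L2 @0x52[13] → 0x54007  P=1,RW=1,US=1,PS=0
  L3 @0x54[2] → 0x58007  P=1,RW=1,US=1,PS=0
  ✓ 0x584DD  — 4 lookups
#4 VA=0xA8100413FC6 (r,kernel):
  L0 @0x38[21] → 0x5C007  P=1,RW=1,US=1,PS=0
  L1 @0x5C[4] → 0x5E007  P=1,RW=1,US=1,PS=0
  L2 @0x5E[2] → 0x60007  P=1,RW=1,US=1,PS=0
  L3 @0x60[19] → 0x62007  P=1,RW=1,US=1,PS=0
  ✓ 0x62FC6  — 4 lookups

TLB: [["0x60641A02", "0x58"], ["0xA8100413", "0x62"]]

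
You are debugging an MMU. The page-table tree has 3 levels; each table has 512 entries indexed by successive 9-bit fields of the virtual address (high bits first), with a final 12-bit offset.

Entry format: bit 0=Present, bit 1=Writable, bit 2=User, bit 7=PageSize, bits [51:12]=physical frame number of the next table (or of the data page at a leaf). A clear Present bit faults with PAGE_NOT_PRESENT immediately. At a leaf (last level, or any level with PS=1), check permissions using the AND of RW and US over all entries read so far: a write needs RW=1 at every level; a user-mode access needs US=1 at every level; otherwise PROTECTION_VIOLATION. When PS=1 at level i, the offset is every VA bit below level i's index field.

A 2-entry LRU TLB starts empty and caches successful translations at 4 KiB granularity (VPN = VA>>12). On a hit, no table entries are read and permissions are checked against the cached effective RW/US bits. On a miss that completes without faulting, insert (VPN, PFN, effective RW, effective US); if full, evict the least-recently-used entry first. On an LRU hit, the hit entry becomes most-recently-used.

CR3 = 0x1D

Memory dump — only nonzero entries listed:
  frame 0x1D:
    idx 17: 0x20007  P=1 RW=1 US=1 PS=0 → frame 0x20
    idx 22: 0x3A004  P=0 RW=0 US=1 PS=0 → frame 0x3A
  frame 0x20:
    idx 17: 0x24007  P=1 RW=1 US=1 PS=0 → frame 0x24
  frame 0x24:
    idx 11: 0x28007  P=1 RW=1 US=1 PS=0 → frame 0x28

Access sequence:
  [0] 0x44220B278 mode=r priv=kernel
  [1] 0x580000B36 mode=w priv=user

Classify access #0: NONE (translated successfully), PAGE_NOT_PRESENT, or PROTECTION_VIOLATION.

Walk each access:
#0 VA=0x44220B278 (r,kernel):
  L0: frame=0x1D idx=17 entry=0x20007 [P=1 RW=1 US=1 PS=0]
  L1: frame=0x20 idx=17 entry=0x24007 [P=1 RW=1 US=1 PS=0]
  L2: frame=0x24 idx=11 entry=0x28007 [P=1 RW=1 US=1 PS=0]
  ✓ 0x28278  — 3 lookups
#1 VA=0x580000B36 (w,user):
  L0: frame=0x1D idx=22 entry=0x3A004 [P=0 RW=0 US=1 PS=0]
  ⇒ fault: PAGE_NOT_PRESENT  — 1 lookups

Access #0 fault: NONE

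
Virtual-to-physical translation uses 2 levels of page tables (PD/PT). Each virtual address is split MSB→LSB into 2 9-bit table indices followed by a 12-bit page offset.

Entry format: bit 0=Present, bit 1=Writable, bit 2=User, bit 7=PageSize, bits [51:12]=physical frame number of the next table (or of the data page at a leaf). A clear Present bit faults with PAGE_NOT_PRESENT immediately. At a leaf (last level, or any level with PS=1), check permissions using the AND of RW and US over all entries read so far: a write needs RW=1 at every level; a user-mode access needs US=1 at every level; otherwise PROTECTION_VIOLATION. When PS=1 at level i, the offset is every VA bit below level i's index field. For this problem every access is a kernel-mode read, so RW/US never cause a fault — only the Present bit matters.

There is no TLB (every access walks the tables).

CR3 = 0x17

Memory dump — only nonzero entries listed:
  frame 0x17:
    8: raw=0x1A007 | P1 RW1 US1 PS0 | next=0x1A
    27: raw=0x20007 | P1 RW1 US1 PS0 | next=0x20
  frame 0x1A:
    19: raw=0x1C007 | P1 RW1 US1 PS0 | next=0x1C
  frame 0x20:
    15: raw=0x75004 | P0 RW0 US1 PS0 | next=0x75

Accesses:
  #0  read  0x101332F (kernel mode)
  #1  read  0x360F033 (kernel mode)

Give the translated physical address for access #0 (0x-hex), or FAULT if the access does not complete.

Trace:
#0 VA=0x101332F (r,kernel):
  [0] read 0x17 idx=8: raw=0x1A007 flags P=1 W=1 U=1 S=0
  [1] read 0x1A idx=19: raw=0x1C007 flags P=1 W=1 U=1 S=0
  → PA=0x1C32F  (2 entries read)
#1 VA=0x360F033 (r,kernel):
  [0] read 0x17 idx=27: raw=0x20007 flags P=1 W=1 U=1 S=0
  [1] read 0x20 idx=15: raw=0x75004 flags P=0 W=0 U=1 S=0
  → PAGE_NOT_PRESENT  (2 entries read)

Access #0 PA: 0x1C32F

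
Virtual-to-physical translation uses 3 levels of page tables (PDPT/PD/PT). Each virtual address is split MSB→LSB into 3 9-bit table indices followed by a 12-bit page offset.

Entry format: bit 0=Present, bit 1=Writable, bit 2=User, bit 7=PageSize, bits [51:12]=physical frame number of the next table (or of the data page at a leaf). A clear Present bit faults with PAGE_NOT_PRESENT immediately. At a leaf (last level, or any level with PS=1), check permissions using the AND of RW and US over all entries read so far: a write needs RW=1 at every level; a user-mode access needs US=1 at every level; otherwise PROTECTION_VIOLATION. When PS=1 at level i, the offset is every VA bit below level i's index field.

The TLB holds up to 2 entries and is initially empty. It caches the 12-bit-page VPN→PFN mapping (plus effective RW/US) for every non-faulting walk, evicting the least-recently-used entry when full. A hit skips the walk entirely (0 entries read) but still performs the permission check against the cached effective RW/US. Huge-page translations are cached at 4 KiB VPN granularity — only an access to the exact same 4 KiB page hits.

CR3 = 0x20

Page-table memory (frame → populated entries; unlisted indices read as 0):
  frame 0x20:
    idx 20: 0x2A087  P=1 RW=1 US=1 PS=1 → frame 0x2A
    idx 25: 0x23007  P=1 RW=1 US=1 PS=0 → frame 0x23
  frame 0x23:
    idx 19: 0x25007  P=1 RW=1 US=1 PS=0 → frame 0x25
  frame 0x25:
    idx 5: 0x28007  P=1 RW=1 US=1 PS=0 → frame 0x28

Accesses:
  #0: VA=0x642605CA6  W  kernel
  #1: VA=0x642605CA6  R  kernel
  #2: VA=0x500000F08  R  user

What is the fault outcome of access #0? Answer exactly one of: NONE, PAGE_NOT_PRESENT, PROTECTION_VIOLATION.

Per-access translation:
#0 VA=0x642605CA6 (w,kernel):
  L0 @0x20[25] → 0x23007  P=1,RW=1,US=1,PS=0
  L1 @0x23[19] → 0x25007  P=1,RW=1,US=1,PS=0
  L2 @0x25[5] → 0x28007  P=1,RW=1,US=1,PS=0
  → PA=0x28CA6  (3 entries read)
#1 VA=0x642605CA6 (r,kernel):
  TLB hit vpn=0x642605 → PA=0x28CA6
#2 VA=0x500000F08 (r,user):
  L0 @0x20[20] → 0x2A087  P=1,RW=1,US=1,PS=1
  → PA=0x2AF08 (huge @L0)  (1 entries read)

Access #0 fault: NONE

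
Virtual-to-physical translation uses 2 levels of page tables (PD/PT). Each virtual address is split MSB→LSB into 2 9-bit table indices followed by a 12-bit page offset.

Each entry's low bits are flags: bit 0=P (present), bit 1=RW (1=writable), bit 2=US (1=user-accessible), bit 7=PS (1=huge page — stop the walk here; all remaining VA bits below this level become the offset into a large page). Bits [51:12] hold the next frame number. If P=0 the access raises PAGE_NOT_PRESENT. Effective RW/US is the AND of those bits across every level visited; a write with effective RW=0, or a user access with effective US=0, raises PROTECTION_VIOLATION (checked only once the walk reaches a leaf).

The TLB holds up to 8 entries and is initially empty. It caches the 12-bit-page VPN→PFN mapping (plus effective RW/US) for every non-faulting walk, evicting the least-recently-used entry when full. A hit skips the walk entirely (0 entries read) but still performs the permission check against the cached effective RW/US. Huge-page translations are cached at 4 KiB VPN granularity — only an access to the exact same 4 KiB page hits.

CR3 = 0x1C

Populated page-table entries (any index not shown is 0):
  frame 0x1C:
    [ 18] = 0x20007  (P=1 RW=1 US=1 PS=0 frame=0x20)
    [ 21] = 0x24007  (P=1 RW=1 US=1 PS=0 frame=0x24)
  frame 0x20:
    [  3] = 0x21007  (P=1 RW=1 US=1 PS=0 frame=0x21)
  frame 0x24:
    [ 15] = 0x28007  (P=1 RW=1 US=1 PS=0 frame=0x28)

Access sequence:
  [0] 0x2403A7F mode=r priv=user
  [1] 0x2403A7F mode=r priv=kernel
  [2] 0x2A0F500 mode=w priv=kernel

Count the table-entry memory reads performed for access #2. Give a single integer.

Walk each access:
#0 VA=0x2403A7F (r,user):
  lvl0: tbl 0x1C, slot 18 ⇒ 0x20007 (P1/RW1/US1/PS0)
  lvl1: tbl 0x20, slot 3 ⇒ 0x21007 (P1/RW1/US1/PS0)
  ⇒ phys 0x21A7F  [2 reads]
#1 VA=0x2403A7F (r,kernel):
  TLB hit vpn=0x2403 → PA=0x21A7F
#2 VA=0x2A0F500 (w,kernel):
  lvl0: tbl 0x1C, slot 21 ⇒ 0x24007 (P1/RW1/US1/PS0)
  lvl1: tbl 0x24, slot 15 ⇒ 0x28007 (P1/RW1/US1/PS0)
  ⇒ phys 0x28500  [2 reads]

Entries read for #2: 2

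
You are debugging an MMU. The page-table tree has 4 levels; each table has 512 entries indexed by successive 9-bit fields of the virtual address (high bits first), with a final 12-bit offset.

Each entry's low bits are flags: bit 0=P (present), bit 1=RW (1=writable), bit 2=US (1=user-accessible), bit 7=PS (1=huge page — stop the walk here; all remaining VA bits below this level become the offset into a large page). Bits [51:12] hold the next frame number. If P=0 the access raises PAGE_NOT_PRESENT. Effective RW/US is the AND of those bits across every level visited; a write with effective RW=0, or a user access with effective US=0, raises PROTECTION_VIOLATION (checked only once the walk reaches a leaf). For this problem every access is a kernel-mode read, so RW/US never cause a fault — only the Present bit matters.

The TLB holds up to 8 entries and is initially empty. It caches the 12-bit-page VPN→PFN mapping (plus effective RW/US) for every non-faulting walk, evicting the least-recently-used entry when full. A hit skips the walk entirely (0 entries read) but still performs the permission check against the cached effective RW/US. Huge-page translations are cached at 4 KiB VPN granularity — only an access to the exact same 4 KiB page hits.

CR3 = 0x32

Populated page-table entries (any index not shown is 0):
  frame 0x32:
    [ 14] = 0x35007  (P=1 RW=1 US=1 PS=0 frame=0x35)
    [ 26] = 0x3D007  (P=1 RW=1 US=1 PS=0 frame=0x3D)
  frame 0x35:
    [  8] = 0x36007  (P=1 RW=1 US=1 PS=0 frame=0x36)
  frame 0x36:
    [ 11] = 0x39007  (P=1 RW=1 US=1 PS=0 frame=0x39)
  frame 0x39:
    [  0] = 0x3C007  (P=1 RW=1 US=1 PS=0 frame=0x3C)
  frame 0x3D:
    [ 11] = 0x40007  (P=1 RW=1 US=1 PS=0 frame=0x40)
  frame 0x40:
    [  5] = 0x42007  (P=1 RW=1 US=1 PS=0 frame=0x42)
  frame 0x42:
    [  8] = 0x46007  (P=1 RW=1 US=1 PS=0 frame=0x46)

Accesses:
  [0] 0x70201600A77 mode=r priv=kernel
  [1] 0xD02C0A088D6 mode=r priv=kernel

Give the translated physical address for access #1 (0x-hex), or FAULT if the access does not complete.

Trace:
#0 VA=0x70201600A77 (r,kernel):
  lvl0: tbl 0x32, slot 14 ⇒ 0x35007 (P1/RW1/US1/PS0)
  lvl1: tbl 0x35, slot 8 ⇒ 0x36007 (P1/RW1/US1/PS0)
  lvl2: tbl 0x36, slot 11 ⇒ 0x39007 (P1/RW1/US1/PS0)
  lvl3: tbl 0x39, slot 0 ⇒ 0x3C007 (P1/RW1/US1/PS0)
  ⇒ phys 0x3CA77  [4 reads]
#1 VA=0xD02C0A088D6 (r,kernel):
  lvl0: tbl 0x32, slot 26 ⇒ 0x3D007 (P1/RW1/US1/PS0)
  lvl1: tbl 0x3D, slot 11 ⇒ 0x40007 (P1/RW1/US1/PS0)
  lvl2: tbl 0x40, slot 5 ⇒ 0x42007 (P1/RW1/US1/PS0)
  lvl3: tbl 0x42, slot 8 ⇒ 0x46007 (P1/RW1/US1/PS0)
  ⇒ phys 0x468D6  [4 reads]

Access #1 PA: 0x468D6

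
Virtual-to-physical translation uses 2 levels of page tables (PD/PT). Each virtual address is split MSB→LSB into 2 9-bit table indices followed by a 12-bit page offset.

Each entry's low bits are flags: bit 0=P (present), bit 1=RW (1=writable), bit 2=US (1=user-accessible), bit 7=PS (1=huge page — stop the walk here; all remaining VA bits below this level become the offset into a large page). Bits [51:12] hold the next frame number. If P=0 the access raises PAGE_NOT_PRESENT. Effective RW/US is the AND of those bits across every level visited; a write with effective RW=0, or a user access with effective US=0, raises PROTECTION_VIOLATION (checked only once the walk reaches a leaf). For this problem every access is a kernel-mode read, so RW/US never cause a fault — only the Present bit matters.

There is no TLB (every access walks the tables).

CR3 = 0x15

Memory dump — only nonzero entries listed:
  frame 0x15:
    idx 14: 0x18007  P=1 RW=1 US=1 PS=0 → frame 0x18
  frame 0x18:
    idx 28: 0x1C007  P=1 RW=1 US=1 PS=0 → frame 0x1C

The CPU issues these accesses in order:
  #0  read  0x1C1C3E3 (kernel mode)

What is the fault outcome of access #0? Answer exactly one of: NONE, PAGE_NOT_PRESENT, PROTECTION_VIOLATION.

Per-access translation:
#0 VA=0x1C1C3E3 (r,kernel):
  lvl0: tbl 0x15, slot 14 ⇒ 0x18007 (P1/RW1/US1/PS0)
  lvl1: tbl 0x18, slot 28 ⇒ 0x1C007 (P1/RW1/US1/PS0)
  ⇒ phys 0x1C3E3  [2 reads]

Access #0 fault: NONE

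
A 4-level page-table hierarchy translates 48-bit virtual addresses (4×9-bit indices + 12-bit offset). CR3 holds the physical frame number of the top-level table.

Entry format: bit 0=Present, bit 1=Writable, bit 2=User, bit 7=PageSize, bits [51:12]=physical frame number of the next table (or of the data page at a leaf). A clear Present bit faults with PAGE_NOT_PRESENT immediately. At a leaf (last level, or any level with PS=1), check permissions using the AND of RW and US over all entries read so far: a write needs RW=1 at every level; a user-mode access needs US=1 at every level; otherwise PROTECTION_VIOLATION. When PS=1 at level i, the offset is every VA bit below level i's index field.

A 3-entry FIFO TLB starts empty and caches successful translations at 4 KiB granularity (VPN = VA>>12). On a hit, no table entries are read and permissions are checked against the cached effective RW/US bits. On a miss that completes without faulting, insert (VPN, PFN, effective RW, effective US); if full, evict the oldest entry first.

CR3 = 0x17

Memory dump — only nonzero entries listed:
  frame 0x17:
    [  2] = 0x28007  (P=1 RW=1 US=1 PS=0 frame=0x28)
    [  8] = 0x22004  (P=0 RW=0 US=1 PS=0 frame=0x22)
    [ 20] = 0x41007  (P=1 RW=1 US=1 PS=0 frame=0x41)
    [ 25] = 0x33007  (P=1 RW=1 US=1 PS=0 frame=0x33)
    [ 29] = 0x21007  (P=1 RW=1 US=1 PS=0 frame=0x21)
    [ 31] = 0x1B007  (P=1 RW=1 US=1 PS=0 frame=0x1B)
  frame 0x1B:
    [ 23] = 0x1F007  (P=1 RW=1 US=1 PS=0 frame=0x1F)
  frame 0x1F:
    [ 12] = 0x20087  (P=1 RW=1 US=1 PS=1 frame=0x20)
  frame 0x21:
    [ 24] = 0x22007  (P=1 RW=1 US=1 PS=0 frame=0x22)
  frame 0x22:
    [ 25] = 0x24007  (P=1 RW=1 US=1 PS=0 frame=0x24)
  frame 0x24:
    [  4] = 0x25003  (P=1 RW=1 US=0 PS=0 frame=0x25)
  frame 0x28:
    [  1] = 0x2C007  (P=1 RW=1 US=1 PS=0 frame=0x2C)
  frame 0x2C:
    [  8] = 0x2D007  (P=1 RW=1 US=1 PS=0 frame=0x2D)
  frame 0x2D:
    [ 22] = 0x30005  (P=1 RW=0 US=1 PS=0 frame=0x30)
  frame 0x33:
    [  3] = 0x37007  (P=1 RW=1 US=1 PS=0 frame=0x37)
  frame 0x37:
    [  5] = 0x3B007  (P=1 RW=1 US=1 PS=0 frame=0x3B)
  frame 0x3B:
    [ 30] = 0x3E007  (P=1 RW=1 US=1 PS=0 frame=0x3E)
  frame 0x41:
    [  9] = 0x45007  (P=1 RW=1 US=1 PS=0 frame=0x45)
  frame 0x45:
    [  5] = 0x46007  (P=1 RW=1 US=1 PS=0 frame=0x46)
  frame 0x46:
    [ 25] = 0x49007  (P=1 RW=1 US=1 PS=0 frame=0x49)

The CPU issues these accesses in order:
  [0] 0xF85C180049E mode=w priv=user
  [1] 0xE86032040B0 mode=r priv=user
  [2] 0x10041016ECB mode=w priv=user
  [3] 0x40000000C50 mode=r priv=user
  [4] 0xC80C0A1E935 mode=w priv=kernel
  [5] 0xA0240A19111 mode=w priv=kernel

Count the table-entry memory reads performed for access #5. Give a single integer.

Walk each access:
#0 VA=0xF85C180049E (w,user):
  L0 @0x17[31] → 0x1B007  P=1,RW=1,US=1,PS=0
  L1 @0x1B[23] → 0x1F007  P=1,RW=1,US=1,PS=0
  L2 @0x1F[12] → 0x20087  P=1,RW=1,US=1,PS=1
  ⇒ phys 0x2049E (huge @L2)  [3 reads]
#1 VA=0xE86032040B0 (r,user):
  L0 @0x17[29] → 0x21007  P=1,RW=1,US=1,PS=0
  L1 @0x21[24] → 0x22007  P=1,RW=1,US=1,PS=0
  L2 @0x22[25] → 0x24007  P=1,RW=1,US=1,PS=0
  L3 @0x24[4] → 0x25003  P=1,RW=1,US=0,PS=0
  ⇒ fault: PROTECTION_VIOLATION  — 4 lookups
#2 VA=0x10041016ECB (w,user):
  L0 @0x17[2] → 0x28007  P=1,RW=1,US=1,PS=0
  L1 @0x28[1] → 0x2C007  P=1,RW=1,US=1,PS=0
  L2 @0x2C[8] → 0x2D007  P=1,RW=1,US=1,PS=0
  L3 @0x2D[22] → 0x30005  P=1,RW=0,US=1,PS=0
  ⇒ fault: PROTECTION_VIOLATION  — 4 lookups
#3 VA=0x40000000C50 (r,user):
  L0 @0x17[8] → 0x22004  P=0,RW=0,US=1,PS=0
  ⇒ fault: PAGE_NOT_PRESENT  — 1 lookups
#4 VA=0xC80C0A1E935 (w,kernel):
  L0 @0x17[25] → 0x33007  P=1,RW=1,US=1,PS=0
  L1 @0x33[3] → 0x37007  P=1,RW=1,US=1,PS=0
  L2 @0x37[5] → 0x3B007  P=1,RW=1,US=1,PS=0
  L3 @0x3B[30] → 0x3E007  P=1,RW=1,US=1,PS=0
  ⇒ phys 0x3E935  [4 reads]
#5 VA=0xA0240A19111 (w,kernel):
  L0 @0x17[20] → 0x41007  P=1,RW=1,US=1,PS=0
  L1 @0x41[9] → 0x45007  P=1,RW=1,US=1,PS=0
  L2 @0x45[5] → 0x46007  P=1,RW=1,US=1,PS=0
  L3 @0x46[25] → 0x49007  P=1,RW=1,US=1,PS=0
  ⇒ phys 0x49111  [4 reads]

Entries read for #5: 4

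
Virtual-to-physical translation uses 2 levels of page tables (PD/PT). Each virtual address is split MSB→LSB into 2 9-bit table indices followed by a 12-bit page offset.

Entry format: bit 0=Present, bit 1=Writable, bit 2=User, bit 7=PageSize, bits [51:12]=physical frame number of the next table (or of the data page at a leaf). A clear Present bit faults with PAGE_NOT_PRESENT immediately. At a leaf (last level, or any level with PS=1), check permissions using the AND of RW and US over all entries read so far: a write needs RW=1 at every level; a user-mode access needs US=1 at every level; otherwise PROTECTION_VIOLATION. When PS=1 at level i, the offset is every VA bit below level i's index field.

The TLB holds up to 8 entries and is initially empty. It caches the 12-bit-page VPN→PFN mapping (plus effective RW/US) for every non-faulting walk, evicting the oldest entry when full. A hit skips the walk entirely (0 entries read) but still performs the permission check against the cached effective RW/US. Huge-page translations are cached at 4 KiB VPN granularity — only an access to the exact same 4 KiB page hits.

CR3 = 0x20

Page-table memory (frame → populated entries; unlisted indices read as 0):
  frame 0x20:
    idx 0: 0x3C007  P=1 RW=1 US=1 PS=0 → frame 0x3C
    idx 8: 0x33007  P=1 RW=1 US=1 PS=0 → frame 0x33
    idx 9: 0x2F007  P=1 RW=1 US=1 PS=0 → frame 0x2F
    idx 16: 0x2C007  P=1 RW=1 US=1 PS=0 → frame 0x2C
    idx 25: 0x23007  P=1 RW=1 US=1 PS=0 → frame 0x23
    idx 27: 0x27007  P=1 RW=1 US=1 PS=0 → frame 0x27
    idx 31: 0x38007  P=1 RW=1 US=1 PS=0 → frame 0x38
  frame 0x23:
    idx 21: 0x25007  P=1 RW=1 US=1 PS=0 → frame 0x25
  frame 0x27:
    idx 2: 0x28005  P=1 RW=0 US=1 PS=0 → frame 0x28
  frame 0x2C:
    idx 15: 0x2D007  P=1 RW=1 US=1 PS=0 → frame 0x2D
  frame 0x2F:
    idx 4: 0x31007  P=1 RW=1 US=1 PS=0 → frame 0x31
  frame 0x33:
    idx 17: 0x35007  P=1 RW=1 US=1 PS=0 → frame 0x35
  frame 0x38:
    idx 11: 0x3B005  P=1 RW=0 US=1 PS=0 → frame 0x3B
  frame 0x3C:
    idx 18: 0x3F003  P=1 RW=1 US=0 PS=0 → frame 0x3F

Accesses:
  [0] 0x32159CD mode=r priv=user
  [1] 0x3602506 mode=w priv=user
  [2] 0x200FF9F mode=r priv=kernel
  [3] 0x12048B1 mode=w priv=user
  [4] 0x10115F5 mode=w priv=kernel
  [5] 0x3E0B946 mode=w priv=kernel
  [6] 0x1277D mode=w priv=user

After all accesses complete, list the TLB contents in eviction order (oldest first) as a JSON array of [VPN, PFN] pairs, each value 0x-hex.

Trace:
#0 VA=0x32159CD (r,user):
  [0] read 0x20 idx=25: raw=0x23007 flags P=1 W=1 U=1 S=0
  [1] read 0x23 idx=21: raw=0x25007 flags P=1 W=1 U=1 S=0
  ✓ 0x259CD  — 2 lookups
#1 VA=0x3602506 (w,user):
  [0] read 0x20 idx=27: raw=0x27007 flags P=1 W=1 U=1 S=0
  [1] read 0x27 idx=2: raw=0x28005 flags P=1 W=0 U=1 S=0
  ⇒ fault: PROTECTION_VIOLATION  — 2 lookups
#2 VA=0x200FF9F (r,kernel):
  [0] read 0x20 idx=16: raw=0x2C007 flags P=1 W=1 U=1 S=0
  [1] read 0x2C idx=15: raw=0x2D007 flags P=1 W=1 U=1 S=0
  ✓ 0x2DF9F  — 2 lookups
#3 VA=0x12048B1 (w,user):
  [0] read 0x20 idx=9: raw=0x2F007 flags P=1 W=1 U=1 S=0
  [1] read 0x2F idx=4: raw=0x31007 flags P=1 W=1 U=1 S=0
  ✓ 0x318B1  — 2 lookups
#4 VA=0x10115F5 (w,kernel):
  [0] read 0x20 idx=8: raw=0x33007 flags P=1 W=1 U=1 S=0
  [1] read 0x33 idx=17: raw=0x35007 flags P=1 W=1 U=1 S=0
  ✓ 0x355F5  — 2 lookups
#5 VA=0x3E0B946 (w,kernel):
  [0] read 0x20 idx=31: raw=0x38007 flags P=1 W=1 U=1 S=0
  [1] read 0x38 idx=11: raw=0x3B005 flags P=1 W=0 U=1 S=0
  ⇒ fault: PROTECTION_VIOLATION  — 2 lookups
#6 VA=0x1277D (w,user):
  [0] read 0x20 idx=0: raw=0x3C007 flags P=1 W=1 U=1 S=0
  [1] read 0x3C idx=18: raw=0x3F003 flags P=1 W=1 U=0 S=0
  ⇒ fault: PROTECTION_VIOLATION  — 2 lookups

TLB: [["0x3215", "0x25"], ["0x200F", "0x2D"], ["0x1204", "0x31"], ["0x1011", "0x35"]]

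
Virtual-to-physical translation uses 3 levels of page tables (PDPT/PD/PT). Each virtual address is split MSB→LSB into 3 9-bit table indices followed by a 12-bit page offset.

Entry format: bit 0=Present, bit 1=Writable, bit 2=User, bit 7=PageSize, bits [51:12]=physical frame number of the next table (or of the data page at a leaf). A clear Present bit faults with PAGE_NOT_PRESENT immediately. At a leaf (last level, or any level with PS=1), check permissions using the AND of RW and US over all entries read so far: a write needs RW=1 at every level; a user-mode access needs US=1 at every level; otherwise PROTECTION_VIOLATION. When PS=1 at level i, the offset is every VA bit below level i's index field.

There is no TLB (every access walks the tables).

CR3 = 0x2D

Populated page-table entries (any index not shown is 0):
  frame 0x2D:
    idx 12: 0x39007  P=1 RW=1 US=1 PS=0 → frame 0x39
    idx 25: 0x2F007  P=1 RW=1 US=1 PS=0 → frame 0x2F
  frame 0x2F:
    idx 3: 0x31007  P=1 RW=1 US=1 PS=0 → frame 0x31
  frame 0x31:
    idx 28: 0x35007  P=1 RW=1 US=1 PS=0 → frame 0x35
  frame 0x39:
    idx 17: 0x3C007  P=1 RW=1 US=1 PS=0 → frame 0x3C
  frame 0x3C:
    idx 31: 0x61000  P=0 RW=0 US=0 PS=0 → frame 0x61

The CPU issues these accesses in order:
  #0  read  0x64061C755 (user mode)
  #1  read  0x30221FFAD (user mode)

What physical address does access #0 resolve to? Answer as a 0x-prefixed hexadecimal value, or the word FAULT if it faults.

Trace:
#0 VA=0x64061C755 (r,user):
  lvl0: tbl 0x2D, slot 25 ⇒ 0x2F007 (P1/RW1/US1/PS0)
  lvl1: tbl 0x2F, slot 3 ⇒ 0x31007 (P1/RW1/US1/PS0)
  lvl2: tbl 0x31, slot 28 ⇒ 0x35007 (P1/RW1/US1/PS0)
  ⇒ phys 0x35755  [3 reads]
#1 VA=0x30221FFAD (r,user):
  lvl0: tbl 0x2D, slot 12 ⇒ 0x39007 (P1/RW1/US1/PS0)
  lvl1: tbl 0x39, slot 17 ⇒ 0x3C007 (P1/RW1/US1/PS0)
  lvl2: tbl 0x3C, slot 31 ⇒ 0x61000 (P0/RW0/US0/PS0)
  ⇒ fault: PAGE_NOT_PRESENT  — 3 lookups

Access #0 PA: 0x35755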